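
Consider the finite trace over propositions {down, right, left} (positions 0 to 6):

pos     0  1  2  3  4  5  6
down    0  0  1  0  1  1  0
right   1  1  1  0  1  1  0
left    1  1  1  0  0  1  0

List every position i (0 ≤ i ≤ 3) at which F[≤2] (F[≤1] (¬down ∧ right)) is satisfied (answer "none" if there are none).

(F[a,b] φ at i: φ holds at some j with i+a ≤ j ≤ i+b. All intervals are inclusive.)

0, 1

Evaluate at each i in [0,3]:
  i=0: ✓ (witness j=0)
  i=1: ✓ (witness j=1)
  i=2: ✗ (none in [2,4])
  i=3: ✗ (none in [3,5])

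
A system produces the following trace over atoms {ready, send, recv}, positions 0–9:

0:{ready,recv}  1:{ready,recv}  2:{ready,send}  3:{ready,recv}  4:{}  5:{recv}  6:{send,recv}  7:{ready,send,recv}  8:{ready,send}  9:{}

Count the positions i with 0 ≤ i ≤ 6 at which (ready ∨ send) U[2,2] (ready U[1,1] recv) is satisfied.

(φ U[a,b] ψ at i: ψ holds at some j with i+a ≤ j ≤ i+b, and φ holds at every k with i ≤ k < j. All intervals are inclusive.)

1

Evaluate at each i in [0,6]:
  i=0: ✓ (rhs at j=2; lhs holds on [0,1])
  i=1: ✗ (no rhs in [3,3])
  i=2: ✗ (no rhs in [4,4])
  i=3: ✗ (no rhs in [5,5])
  i=4: ✗ (no rhs in [6,6])
  i=5: ✗ (no rhs in [7,7])
  i=6: ✗ (no rhs in [8,8])
Positions where it holds: {0} → 1.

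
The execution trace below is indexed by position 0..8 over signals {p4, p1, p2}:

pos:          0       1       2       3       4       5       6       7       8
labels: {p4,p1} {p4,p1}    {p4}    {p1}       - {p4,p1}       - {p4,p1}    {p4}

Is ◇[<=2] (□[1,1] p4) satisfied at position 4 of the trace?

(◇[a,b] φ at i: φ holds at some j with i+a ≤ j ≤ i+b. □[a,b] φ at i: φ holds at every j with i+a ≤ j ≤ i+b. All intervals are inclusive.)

Check □[1,1] p4 at each j in [4,6]:
  j=4: holds on [5,5]
  j=5: fails at 6
  j=6: holds on [7,7]
Found at j=4 → formula holds.

True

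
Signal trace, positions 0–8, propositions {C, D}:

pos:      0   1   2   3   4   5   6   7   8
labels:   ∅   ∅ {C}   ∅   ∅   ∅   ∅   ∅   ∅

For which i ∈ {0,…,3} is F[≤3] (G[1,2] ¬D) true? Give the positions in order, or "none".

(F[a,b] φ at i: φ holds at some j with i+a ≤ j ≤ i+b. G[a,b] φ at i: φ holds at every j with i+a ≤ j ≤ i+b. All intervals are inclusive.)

Evaluate at each i in [0,3]:
  i=0: ✓ (witness j=0)
  i=1: ✓ (witness j=1)
  i=2: ✓ (witness j=2)
  i=3: ✓ (witness j=3)

0, 1, 2, 3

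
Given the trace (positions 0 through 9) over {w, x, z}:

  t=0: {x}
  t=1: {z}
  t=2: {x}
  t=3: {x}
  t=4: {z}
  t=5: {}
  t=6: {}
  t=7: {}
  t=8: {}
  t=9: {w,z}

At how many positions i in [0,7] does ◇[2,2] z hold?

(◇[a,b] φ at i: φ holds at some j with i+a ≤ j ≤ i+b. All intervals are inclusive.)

Evaluate at each i in [0,7]:
  i=0: ✗ (none in [2,2])
  i=1: ✗ (none in [3,3])
  i=2: ✓ (witness j=4)
  i=3: ✗ (none in [5,5])
  i=4: ✗ (none in [6,6])
  i=5: ✗ (none in [7,7])
  i=6: ✗ (none in [8,8])
  i=7: ✓ (witness j=9)
Positions where it holds: {2, 7} → 2.

2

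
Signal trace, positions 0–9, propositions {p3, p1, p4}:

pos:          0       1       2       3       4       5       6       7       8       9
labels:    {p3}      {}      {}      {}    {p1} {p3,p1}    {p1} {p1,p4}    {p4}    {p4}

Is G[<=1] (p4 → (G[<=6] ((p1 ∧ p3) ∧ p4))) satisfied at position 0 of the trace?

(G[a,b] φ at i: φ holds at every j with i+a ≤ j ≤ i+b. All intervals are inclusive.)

Yes

Check (p4 → (G[<=6] ((p1 ∧ p3) ∧ p4))) at every j in [0,1]:
  j=0: antecedent false → ✓
  j=1: antecedent false → ✓
All positions satisfy it → formula holds.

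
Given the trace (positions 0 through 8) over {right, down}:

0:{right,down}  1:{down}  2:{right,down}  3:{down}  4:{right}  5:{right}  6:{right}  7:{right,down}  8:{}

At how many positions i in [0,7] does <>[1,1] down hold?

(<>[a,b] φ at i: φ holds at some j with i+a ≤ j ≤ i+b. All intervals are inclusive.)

Evaluate at each i in [0,7]:
  i=0: ✓ (witness j=1)
  i=1: ✓ (witness j=2)
  i=2: ✓ (witness j=3)
  i=3: ✗ (none in [4,4])
  i=4: ✗ (none in [5,5])
  i=5: ✗ (none in [6,6])
  i=6: ✓ (witness j=7)
  i=7: ✗ (none in [8,8])
Positions where it holds: {0, 1, 2, 6} → 4.

4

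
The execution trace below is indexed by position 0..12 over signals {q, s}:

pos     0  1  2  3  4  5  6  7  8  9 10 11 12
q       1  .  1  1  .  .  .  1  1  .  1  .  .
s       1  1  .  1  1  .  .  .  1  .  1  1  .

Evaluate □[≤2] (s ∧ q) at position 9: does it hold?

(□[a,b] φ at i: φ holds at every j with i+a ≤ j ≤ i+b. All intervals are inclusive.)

No

Check (s ∧ q) at every j in [9,11]:
  j=9: false
  j=10: true
  j=11: false
Fails at j=9 → formula fails.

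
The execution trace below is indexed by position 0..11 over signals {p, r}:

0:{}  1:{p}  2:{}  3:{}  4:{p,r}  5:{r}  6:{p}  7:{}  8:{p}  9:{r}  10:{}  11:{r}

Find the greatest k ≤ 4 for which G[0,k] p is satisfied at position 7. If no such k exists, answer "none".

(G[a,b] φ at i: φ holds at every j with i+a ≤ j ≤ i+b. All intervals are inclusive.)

none

p must hold from j=7 onward; find where it first fails.
  j=7: fails → no k works.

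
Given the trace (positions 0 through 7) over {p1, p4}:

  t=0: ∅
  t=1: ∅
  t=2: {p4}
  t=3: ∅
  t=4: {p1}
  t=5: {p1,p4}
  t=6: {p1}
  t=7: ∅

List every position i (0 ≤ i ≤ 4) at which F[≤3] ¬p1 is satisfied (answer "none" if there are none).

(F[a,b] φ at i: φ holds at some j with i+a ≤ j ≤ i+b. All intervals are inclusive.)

Evaluate at each i in [0,4]:
  i=0: ✓ (witness j=0)
  i=1: ✓ (witness j=1)
  i=2: ✓ (witness j=2)
  i=3: ✓ (witness j=3)
  i=4: ✓ (witness j=7)

0, 1, 2, 3, 4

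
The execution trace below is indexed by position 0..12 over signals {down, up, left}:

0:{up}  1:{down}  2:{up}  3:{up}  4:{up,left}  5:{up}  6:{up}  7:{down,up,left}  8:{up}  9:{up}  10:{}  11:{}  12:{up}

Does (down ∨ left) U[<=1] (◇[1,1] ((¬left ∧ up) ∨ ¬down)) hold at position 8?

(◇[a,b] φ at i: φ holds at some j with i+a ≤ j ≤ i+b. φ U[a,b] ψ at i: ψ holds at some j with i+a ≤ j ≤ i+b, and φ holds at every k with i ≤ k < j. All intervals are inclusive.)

Holds

Need some j in [8,9] with ◇[1,1] ((¬left ∧ up) ∨ ¬down), and (down ∨ left) at every k in [8,j-1].
  j=8: ◇[1,1] ((¬left ∧ up) ∨ ¬down) holds; no prefix to check → satisfied.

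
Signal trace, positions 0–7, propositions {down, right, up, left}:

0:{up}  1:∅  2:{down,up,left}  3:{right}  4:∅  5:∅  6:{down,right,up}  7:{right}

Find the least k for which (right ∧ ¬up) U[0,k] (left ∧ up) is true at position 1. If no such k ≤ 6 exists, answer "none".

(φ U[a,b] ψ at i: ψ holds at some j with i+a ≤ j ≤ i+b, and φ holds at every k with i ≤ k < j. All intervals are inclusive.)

none

Need earliest j ≥ 1 with (left ∧ up), and (right ∧ ¬up) at every k in [1,j-1].
  j=1: rhs fails.
  j=2: rhs holds but lhs fails at k=1.
  j=3: rhs fails.
  j=4: rhs fails.
  j=5: rhs fails.
  j=6: rhs fails.
  j=7: rhs fails.
No witness within the range → none.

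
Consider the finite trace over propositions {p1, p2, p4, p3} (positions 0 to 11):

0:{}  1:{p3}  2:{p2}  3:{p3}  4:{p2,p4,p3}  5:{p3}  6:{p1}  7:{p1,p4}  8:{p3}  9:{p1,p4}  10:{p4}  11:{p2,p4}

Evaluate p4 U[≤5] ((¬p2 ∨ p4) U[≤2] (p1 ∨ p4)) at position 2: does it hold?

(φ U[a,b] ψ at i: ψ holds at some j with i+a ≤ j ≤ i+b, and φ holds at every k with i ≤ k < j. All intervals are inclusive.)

False

Need some j in [2,7] with ((¬p2 ∨ p4) U[≤2] (p1 ∨ p4)), and p4 at every k in [2,j-1].
  j=2: ((¬p2 ∨ p4) U[≤2] (p1 ∨ p4)) — fails.
  j=3: ((¬p2 ∨ p4) U[≤2] (p1 ∨ p4)) holds, but p4 fails at k=2 → not this j.
  j=4: ((¬p2 ∨ p4) U[≤2] (p1 ∨ p4)) holds, but p4 fails at k=2 → not this j.
  j=5: ((¬p2 ∨ p4) U[≤2] (p1 ∨ p4)) holds, but p4 fails at k=2 → not this j.
  j=6: ((¬p2 ∨ p4) U[≤2] (p1 ∨ p4)) holds, but p4 fails at k=2 → not this j.
  j=7: ((¬p2 ∨ p4) U[≤2] (p1 ∨ p4)) holds, but p4 fails at k=2 → not this j.
No j in the window works → until fails.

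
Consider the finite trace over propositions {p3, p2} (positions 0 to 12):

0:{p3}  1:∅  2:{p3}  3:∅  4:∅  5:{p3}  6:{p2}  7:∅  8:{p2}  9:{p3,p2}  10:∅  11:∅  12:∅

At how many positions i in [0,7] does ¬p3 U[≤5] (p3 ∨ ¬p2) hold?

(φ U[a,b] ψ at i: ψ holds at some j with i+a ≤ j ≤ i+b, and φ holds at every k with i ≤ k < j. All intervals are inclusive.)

8

Evaluate at each i in [0,7]:
  i=0: ✓ (rhs at j=0)
  i=1: ✓ (rhs at j=1)
  i=2: ✓ (rhs at j=2)
  i=3: ✓ (rhs at j=3)
  i=4: ✓ (rhs at j=4)
  i=5: ✓ (rhs at j=5)
  i=6: ✓ (rhs at j=7; lhs holds on [6,6])
  i=7: ✓ (rhs at j=7)
Positions where it holds: {0, 1, 2, 3, 4, 5, 6, 7} → 8.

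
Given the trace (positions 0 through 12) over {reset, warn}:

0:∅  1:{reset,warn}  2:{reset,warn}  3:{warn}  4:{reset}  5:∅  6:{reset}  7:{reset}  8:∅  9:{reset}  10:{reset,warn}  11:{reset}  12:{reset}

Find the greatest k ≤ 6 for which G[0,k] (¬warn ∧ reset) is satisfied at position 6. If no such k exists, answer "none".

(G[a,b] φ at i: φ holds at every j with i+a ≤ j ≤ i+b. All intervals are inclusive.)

(¬warn ∧ reset) must hold from j=6 onward; find where it first fails.
  j=6: holds
  j=7: holds
  j=8: fails
Holds on [6,7], so largest k = 1.

1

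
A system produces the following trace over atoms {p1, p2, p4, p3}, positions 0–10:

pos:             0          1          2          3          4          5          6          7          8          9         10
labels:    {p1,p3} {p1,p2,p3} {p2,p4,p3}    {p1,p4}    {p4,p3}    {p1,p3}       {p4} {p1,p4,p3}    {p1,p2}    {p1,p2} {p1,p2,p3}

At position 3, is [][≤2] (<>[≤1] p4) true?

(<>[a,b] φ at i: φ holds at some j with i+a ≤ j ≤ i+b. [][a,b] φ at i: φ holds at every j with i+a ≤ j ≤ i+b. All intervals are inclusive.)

Check <>[≤1] p4 at every j in [3,5]:
  j=3: holds (witness at 3)
  j=4: holds (witness at 4)
  j=5: holds (witness at 6)
All positions satisfy it → formula holds.

Yes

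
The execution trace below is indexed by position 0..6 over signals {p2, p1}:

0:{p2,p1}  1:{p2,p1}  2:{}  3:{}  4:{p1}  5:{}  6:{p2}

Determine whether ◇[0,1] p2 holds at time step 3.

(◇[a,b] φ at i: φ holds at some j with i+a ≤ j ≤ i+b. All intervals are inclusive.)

Check p2 at each j in [3,4]:
  j=3: false
  j=4: false
No position in the window satisfies it → formula fails.

Does not hold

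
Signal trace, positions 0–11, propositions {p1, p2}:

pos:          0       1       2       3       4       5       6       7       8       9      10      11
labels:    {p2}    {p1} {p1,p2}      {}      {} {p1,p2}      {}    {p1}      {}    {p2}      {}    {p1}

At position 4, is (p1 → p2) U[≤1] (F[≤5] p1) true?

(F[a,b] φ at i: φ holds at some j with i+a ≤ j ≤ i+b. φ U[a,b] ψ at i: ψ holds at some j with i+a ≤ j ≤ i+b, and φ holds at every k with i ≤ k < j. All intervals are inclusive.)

True

Need some j in [4,5] with F[≤5] p1, and (p1 → p2) at every k in [4,j-1].
  j=4: F[≤5] p1 holds; no prefix to check → satisfied.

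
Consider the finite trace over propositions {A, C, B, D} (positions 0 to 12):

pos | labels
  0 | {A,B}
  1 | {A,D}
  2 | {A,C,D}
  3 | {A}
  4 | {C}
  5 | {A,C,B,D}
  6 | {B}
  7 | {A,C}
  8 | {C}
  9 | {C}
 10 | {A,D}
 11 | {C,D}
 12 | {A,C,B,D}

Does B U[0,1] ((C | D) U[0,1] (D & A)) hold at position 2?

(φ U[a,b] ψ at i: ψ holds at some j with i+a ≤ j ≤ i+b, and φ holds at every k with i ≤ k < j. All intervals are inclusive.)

Need some j in [2,3] with ((C | D) U[0,1] (D & A)), and B at every k in [2,j-1].
  j=2: ((C | D) U[0,1] (D & A)) holds; no prefix to check → satisfied.

True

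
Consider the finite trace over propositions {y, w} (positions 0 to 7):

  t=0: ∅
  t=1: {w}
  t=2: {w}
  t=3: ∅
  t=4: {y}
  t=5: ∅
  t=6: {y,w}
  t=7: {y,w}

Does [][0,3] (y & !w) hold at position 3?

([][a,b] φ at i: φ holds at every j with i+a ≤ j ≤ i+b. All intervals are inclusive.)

No

Check (y & !w) at every j in [3,6]:
  j=3: false
  j=4: true
  j=5: false
  j=6: false
Fails at j=3 → formula fails.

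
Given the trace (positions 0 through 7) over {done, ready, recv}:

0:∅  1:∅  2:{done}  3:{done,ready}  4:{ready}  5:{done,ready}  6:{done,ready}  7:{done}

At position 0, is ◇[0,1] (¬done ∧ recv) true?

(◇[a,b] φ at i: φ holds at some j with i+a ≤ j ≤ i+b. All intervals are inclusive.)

Does not hold

Check (¬done ∧ recv) at each j in [0,1]:
  j=0: false
  j=1: false
No position in the window satisfies it → formula fails.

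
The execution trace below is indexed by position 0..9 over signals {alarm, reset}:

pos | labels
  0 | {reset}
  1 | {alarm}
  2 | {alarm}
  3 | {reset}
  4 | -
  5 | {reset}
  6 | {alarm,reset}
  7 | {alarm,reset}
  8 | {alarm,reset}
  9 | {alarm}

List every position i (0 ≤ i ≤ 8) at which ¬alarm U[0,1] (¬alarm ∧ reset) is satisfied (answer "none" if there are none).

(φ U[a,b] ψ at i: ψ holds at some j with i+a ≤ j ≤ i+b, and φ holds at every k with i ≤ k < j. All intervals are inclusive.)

0, 3, 4, 5

Evaluate at each i in [0,8]:
  i=0: ✓ (rhs at j=0)
  i=1: ✗ (no rhs in [1,2])
  i=2: ✗ (lhs fails at k=2 before rhs at j=3)
  i=3: ✓ (rhs at j=3)
  i=4: ✓ (rhs at j=5; lhs holds on [4,4])
  i=5: ✓ (rhs at j=5)
  i=6: ✗ (no rhs in [6,7])
  i=7: ✗ (no rhs in [7,8])
  i=8: ✗ (no rhs in [8,9])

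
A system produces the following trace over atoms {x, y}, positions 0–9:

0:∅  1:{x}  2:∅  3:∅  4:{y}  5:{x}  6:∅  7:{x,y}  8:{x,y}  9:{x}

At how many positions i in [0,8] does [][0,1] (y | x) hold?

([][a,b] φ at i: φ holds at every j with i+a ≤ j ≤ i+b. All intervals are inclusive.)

3

Evaluate at each i in [0,8]:
  i=0: ✗ (fails at j=0)
  i=1: ✗ (fails at j=2)
  i=2: ✗ (fails at j=2)
  i=3: ✗ (fails at j=3)
  i=4: ✓ (all of [4,5])
  i=5: ✗ (fails at j=6)
  i=6: ✗ (fails at j=6)
  i=7: ✓ (all of [7,8])
  i=8: ✓ (all of [8,9])
Positions where it holds: {4, 7, 8} → 3.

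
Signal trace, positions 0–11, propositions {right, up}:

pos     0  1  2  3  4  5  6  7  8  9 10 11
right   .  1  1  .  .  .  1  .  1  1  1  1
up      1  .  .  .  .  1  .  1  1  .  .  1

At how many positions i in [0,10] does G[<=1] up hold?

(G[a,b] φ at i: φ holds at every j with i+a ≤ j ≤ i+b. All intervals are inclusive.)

1

Evaluate at each i in [0,10]:
  i=0: ✗ (fails at j=1)
  i=1: ✗ (fails at j=1)
  i=2: ✗ (fails at j=2)
  i=3: ✗ (fails at j=3)
  i=4: ✗ (fails at j=4)
  i=5: ✗ (fails at j=6)
  i=6: ✗ (fails at j=6)
  i=7: ✓ (all of [7,8])
  i=8: ✗ (fails at j=9)
  i=9: ✗ (fails at j=9)
  i=10: ✗ (fails at j=10)
Positions where it holds: {7} → 1.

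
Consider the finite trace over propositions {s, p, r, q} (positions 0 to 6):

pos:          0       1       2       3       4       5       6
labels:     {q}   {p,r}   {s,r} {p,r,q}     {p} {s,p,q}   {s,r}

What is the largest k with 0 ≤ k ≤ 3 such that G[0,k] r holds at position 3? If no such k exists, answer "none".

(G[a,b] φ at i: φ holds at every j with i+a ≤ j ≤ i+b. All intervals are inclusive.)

0

r must hold from j=3 onward; find where it first fails.
  j=3: holds
  j=4: fails
Holds on [3,3], so largest k = 0.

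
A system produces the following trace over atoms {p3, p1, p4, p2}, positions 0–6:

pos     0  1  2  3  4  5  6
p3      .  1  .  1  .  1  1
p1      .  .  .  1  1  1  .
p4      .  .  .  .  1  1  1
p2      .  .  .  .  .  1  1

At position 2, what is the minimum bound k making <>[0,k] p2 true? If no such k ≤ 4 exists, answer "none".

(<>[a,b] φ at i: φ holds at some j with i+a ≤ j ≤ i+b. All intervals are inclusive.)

3

Scan j = 2,3,… for p2:
  j=2: fails
  j=3: fails
  j=4: fails
  j=5: holds
First hit at j=5, so smallest k = 5-2 = 3.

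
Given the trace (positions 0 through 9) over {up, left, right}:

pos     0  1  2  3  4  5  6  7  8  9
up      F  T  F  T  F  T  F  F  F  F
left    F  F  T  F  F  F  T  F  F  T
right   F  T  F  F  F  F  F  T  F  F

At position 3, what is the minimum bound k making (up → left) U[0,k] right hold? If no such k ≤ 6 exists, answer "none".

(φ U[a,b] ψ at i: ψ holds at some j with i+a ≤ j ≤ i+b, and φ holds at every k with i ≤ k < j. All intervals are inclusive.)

Need earliest j ≥ 3 with right, and (up → left) at every k in [3,j-1].
  j=3: rhs fails.
  j=4: rhs fails.
  j=5: rhs fails.
  j=6: rhs fails.
  j=7: rhs holds but lhs fails at k=3.
  j=8: rhs fails.
  j=9: rhs fails.
No witness within the range → none.

none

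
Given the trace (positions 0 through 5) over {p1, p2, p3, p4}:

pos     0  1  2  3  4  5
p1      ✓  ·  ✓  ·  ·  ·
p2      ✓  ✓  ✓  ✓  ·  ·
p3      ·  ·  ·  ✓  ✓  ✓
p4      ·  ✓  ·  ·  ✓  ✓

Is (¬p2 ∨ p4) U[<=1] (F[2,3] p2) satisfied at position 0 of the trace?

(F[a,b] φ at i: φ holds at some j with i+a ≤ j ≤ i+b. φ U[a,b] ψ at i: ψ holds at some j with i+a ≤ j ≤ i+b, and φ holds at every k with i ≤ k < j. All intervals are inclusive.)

True

Need some j in [0,1] with F[2,3] p2, and (¬p2 ∨ p4) at every k in [0,j-1].
  j=0: F[2,3] p2 holds; no prefix to check → satisfied.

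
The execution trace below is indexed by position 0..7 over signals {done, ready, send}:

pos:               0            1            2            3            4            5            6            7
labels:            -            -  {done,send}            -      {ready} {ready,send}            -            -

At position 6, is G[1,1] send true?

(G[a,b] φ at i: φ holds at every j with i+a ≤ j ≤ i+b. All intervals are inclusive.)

No

Check send at every j in [7,7]:
  j=7: false
Fails at j=7 → formula fails.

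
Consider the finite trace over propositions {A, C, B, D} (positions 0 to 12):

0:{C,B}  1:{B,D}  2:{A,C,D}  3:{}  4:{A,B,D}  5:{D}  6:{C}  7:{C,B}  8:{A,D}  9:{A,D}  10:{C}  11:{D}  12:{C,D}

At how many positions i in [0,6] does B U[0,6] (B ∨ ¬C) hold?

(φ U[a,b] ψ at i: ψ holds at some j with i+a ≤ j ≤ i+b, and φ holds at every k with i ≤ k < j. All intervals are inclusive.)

Evaluate at each i in [0,6]:
  i=0: ✓ (rhs at j=0)
  i=1: ✓ (rhs at j=1)
  i=2: ✗ (lhs fails at k=2 before rhs at j=3)
  i=3: ✓ (rhs at j=3)
  i=4: ✓ (rhs at j=4)
  i=5: ✓ (rhs at j=5)
  i=6: ✗ (lhs fails at k=6 before rhs at j=7)
Positions where it holds: {0, 1, 3, 4, 5} → 5.

5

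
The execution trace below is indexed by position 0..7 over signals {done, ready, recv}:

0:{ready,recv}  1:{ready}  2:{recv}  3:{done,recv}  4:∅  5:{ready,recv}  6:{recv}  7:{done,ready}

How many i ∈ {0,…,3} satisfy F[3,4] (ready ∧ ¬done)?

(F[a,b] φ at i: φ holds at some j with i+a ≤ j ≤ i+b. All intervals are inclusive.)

Evaluate at each i in [0,3]:
  i=0: ✗ (none in [3,4])
  i=1: ✓ (witness j=5)
  i=2: ✓ (witness j=5)
  i=3: ✗ (none in [6,7])
Positions where it holds: {1, 2} → 2.

2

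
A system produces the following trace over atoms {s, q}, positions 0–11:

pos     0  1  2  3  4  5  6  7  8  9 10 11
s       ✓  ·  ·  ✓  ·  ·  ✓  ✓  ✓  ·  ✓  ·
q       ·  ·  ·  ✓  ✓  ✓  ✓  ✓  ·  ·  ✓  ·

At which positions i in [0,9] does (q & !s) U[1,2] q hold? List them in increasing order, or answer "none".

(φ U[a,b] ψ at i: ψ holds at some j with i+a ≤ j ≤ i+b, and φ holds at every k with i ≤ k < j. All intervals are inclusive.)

4, 5

Evaluate at each i in [0,9]:
  i=0: ✗ (no rhs in [1,2])
  i=1: ✗ (lhs fails at k=1 before rhs at j=3)
  i=2: ✗ (lhs fails at k=2 before rhs at j=3)
  i=3: ✗ (lhs fails at k=3 before rhs at j=4)
  i=4: ✓ (rhs at j=5; lhs holds on [4,4])
  i=5: ✓ (rhs at j=6; lhs holds on [5,5])
  i=6: ✗ (lhs fails at k=6 before rhs at j=7)
  i=7: ✗ (no rhs in [8,9])
  i=8: ✗ (lhs fails at k=8 before rhs at j=10)
  i=9: ✗ (lhs fails at k=9 before rhs at j=10)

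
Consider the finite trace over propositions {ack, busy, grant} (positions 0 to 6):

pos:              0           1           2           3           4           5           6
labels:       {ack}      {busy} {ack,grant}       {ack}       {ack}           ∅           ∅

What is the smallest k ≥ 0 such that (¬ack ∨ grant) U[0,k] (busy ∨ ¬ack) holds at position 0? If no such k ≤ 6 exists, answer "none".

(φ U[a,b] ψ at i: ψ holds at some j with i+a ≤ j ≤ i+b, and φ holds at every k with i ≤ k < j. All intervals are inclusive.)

Need earliest j ≥ 0 with (busy ∨ ¬ack), and (¬ack ∨ grant) at every k in [0,j-1].
  j=0: rhs fails.
  j=1: rhs holds but lhs fails at k=0.
  j=2: rhs fails.
  j=3: rhs fails.
  j=4: rhs fails.
  j=5: rhs holds but lhs fails at k=0.
  j=6: rhs holds but lhs fails at k=0.
No witness within the range → none.

none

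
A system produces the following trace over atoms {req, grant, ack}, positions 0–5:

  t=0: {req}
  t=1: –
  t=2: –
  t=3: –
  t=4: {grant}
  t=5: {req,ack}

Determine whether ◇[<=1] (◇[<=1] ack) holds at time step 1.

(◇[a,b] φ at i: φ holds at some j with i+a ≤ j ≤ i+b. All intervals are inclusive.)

No

Check ◇[<=1] ack at each j in [1,2]:
  j=1: fails (none in [1,2])
  j=2: fails (none in [2,3])
No position in the window satisfies it → formula fails.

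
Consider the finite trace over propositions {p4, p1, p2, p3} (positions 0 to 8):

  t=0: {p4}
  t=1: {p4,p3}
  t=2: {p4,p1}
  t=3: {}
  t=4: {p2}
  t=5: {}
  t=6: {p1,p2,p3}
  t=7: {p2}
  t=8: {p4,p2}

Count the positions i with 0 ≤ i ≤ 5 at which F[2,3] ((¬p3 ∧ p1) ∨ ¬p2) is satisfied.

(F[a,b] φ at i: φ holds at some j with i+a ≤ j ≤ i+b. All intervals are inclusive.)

Evaluate at each i in [0,5]:
  i=0: ✓ (witness j=2)
  i=1: ✓ (witness j=3)
  i=2: ✓ (witness j=5)
  i=3: ✓ (witness j=5)
  i=4: ✗ (none in [6,7])
  i=5: ✗ (none in [7,8])
Positions where it holds: {0, 1, 2, 3} → 4.

4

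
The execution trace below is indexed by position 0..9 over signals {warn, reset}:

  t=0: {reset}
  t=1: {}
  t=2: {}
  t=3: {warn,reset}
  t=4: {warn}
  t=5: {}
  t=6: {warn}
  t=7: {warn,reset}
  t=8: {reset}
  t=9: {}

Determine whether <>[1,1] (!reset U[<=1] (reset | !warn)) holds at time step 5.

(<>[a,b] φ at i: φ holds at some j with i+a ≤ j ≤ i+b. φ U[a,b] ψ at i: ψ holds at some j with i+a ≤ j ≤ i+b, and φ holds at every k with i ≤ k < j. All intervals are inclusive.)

Check (!reset U[<=1] (reset | !warn)) at each j in [6,6]:
  j=6: holds
Found at j=6 → formula holds.

True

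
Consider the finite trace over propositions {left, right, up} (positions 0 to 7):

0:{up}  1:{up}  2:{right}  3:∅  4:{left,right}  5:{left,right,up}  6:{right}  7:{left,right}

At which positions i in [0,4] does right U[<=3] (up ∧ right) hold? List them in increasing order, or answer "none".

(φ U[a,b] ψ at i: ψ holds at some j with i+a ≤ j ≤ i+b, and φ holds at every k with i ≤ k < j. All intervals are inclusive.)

Evaluate at each i in [0,4]:
  i=0: ✗ (no rhs in [0,3])
  i=1: ✗ (no rhs in [1,4])
  i=2: ✗ (lhs fails at k=3 before rhs at j=5)
  i=3: ✗ (lhs fails at k=3 before rhs at j=5)
  i=4: ✓ (rhs at j=5; lhs holds on [4,4])

4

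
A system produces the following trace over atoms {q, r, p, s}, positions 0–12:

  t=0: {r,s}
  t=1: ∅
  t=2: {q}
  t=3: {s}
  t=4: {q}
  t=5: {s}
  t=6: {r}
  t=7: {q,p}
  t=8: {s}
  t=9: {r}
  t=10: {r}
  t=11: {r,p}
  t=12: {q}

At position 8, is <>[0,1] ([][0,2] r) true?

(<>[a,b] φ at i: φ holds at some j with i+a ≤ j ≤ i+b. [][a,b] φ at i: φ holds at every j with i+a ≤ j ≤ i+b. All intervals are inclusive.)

Check [][0,2] r at each j in [8,9]:
  j=8: fails at 8
  j=9: holds on [9,11]
Found at j=9 → formula holds.

Yes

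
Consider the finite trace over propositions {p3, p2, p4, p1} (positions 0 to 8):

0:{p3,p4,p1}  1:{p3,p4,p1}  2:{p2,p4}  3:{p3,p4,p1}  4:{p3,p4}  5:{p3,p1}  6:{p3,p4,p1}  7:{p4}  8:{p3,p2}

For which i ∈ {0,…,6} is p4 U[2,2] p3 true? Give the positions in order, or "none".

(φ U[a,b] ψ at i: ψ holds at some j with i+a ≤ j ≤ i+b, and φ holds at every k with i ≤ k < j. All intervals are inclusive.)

1, 2, 3, 6

Evaluate at each i in [0,6]:
  i=0: ✗ (no rhs in [2,2])
  i=1: ✓ (rhs at j=3; lhs holds on [1,2])
  i=2: ✓ (rhs at j=4; lhs holds on [2,3])
  i=3: ✓ (rhs at j=5; lhs holds on [3,4])
  i=4: ✗ (lhs fails at k=5 before rhs at j=6)
  i=5: ✗ (no rhs in [7,7])
  i=6: ✓ (rhs at j=8; lhs holds on [6,7])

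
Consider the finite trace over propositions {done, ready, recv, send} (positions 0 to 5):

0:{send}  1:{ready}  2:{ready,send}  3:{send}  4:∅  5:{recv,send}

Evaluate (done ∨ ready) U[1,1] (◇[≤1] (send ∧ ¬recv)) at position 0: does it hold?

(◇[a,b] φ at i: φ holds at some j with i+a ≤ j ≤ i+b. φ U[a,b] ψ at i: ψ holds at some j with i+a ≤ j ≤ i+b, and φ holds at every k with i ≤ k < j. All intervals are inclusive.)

Does not hold

Need some j in [1,1] with ◇[≤1] (send ∧ ¬recv), and (done ∨ ready) at every k in [0,j-1].
  j=1: ◇[≤1] (send ∧ ¬recv) holds, but (done ∨ ready) fails at k=0 → not this j.
No j in the window works → until fails.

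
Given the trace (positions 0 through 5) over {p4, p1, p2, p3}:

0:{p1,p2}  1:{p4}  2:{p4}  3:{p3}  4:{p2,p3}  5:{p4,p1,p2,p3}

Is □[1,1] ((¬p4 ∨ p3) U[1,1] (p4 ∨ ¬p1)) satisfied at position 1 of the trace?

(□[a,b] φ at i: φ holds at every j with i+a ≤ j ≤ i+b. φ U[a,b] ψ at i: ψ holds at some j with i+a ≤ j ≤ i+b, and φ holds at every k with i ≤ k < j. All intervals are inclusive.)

False

Check ((¬p4 ∨ p3) U[1,1] (p4 ∨ ¬p1)) at every j in [2,2]:
  j=2: fails
Fails at j=2 → formula fails.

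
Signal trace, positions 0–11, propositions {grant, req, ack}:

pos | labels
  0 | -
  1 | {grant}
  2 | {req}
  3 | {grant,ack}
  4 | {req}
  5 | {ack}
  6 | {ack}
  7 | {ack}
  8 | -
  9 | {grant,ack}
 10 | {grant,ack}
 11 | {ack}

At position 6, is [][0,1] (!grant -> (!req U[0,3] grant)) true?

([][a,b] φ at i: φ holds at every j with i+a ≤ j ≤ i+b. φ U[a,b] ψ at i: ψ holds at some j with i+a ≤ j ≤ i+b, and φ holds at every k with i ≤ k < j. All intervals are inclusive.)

Check (!grant -> (!req U[0,3] grant)) at every j in [6,7]:
  j=6: antecedent true; consequent holds → ✓
  j=7: antecedent true; consequent holds → ✓
All positions satisfy it → formula holds.

Yes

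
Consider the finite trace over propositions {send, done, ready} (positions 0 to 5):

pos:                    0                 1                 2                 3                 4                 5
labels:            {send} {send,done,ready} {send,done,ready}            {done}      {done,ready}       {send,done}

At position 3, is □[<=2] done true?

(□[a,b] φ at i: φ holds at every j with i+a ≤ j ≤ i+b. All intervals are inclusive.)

Yes

Check done at every j in [3,5]:
  j=3: true
  j=4: true
  j=5: true
All positions satisfy it → formula holds.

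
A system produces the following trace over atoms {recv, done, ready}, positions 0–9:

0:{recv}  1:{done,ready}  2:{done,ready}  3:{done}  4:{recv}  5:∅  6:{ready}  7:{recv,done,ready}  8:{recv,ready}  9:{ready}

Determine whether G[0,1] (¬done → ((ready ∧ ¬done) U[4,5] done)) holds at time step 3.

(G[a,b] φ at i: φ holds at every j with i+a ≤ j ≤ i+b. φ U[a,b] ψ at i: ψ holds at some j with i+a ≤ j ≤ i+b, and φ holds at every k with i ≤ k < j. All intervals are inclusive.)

No

Check (¬done → ((ready ∧ ¬done) U[4,5] done)) at every j in [3,4]:
  j=3: antecedent false → ✓
  j=4: antecedent true; consequent fails → ✗
Fails at j=4 → formula fails.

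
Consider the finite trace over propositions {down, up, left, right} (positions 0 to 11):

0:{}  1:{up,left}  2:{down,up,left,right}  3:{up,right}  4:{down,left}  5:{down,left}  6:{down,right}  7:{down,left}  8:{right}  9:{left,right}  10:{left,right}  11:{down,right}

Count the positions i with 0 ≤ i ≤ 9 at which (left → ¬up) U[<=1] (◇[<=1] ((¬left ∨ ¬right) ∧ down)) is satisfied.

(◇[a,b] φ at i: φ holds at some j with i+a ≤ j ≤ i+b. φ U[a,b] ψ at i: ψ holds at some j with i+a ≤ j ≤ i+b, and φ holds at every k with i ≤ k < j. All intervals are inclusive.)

6

Evaluate at each i in [0,9]:
  i=0: ✗ (no rhs in [0,1])
  i=1: ✗ (no rhs in [1,2])
  i=2: ✗ (lhs fails at k=2 before rhs at j=3)
  i=3: ✓ (rhs at j=3)
  i=4: ✓ (rhs at j=4)
  i=5: ✓ (rhs at j=5)
  i=6: ✓ (rhs at j=6)
  i=7: ✓ (rhs at j=7)
  i=8: ✗ (no rhs in [8,9])
  i=9: ✓ (rhs at j=10; lhs holds on [9,9])
Positions where it holds: {3, 4, 5, 6, 7, 9} → 6.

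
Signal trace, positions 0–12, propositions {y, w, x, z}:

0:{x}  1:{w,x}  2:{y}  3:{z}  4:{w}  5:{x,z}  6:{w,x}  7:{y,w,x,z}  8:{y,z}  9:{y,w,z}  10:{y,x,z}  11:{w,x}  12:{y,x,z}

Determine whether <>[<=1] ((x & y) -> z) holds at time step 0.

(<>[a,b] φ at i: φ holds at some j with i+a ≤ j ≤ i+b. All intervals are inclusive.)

True

Check ((x & y) -> z) at each j in [0,1]:
  j=0: true
  j=1: true
Found at j=0 → formula holds.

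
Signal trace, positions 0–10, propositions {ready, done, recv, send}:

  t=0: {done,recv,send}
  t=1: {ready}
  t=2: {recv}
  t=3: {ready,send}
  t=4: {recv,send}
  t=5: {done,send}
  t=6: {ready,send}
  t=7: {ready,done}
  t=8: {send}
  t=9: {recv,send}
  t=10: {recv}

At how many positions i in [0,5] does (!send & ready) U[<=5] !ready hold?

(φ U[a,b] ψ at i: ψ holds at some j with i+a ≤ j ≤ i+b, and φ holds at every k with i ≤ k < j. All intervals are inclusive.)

5

Evaluate at each i in [0,5]:
  i=0: ✓ (rhs at j=0)
  i=1: ✓ (rhs at j=2; lhs holds on [1,1])
  i=2: ✓ (rhs at j=2)
  i=3: ✗ (lhs fails at k=3 before rhs at j=4)
  i=4: ✓ (rhs at j=4)
  i=5: ✓ (rhs at j=5)
Positions where it holds: {0, 1, 2, 4, 5} → 5.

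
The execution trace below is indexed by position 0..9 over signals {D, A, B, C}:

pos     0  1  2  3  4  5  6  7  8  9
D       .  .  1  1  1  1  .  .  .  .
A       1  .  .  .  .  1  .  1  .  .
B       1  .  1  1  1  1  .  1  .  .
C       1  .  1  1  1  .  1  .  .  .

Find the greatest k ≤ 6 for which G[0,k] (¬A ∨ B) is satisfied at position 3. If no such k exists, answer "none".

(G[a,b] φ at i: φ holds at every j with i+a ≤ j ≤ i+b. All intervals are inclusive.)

6

(¬A ∨ B) must hold from j=3 onward; find where it first fails.
  j=3: holds
  j=4: holds
  j=5: holds
  j=6: holds
  j=7: holds
  j=8: holds
  j=9: holds
Holds through j=9; largest k = 6.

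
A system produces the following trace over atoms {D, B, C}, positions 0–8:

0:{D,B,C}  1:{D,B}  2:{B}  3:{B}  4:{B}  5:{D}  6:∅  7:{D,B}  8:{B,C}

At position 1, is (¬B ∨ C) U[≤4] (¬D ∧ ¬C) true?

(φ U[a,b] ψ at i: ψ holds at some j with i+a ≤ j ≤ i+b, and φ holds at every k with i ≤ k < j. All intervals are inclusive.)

Need some j in [1,5] with (¬D ∧ ¬C), and (¬B ∨ C) at every k in [1,j-1].
  j=1: (¬D ∧ ¬C) false.
  j=2: (¬D ∧ ¬C) holds, but (¬B ∨ C) fails at k=1 → not this j.
  j=3: (¬D ∧ ¬C) holds, but (¬B ∨ C) fails at k=1 → not this j.
  j=4: (¬D ∧ ¬C) holds, but (¬B ∨ C) fails at k=1 → not this j.
  j=5: (¬D ∧ ¬C) false.
No j in the window works → until fails.

False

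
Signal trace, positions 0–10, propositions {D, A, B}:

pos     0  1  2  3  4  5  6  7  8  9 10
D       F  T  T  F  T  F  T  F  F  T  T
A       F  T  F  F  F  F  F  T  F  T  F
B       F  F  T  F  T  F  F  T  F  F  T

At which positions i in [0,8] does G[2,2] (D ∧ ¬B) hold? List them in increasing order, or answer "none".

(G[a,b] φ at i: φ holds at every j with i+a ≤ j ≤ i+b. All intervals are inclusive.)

4, 7

Evaluate at each i in [0,8]:
  i=0: ✗ (fails at j=2)
  i=1: ✗ (fails at j=3)
  i=2: ✗ (fails at j=4)
  i=3: ✗ (fails at j=5)
  i=4: ✓ (all of [6,6])
  i=5: ✗ (fails at j=7)
  i=6: ✗ (fails at j=8)
  i=7: ✓ (all of [9,9])
  i=8: ✗ (fails at j=10)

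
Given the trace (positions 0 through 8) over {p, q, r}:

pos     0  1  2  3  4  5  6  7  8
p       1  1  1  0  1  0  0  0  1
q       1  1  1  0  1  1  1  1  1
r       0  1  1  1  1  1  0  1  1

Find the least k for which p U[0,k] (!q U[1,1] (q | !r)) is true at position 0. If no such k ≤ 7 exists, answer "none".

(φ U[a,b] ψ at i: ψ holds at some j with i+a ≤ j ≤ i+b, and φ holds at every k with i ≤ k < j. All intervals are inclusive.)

Need earliest j ≥ 0 with (!q U[1,1] (q | !r)), and p at every k in [0,j-1].
  j=0: rhs fails.
  j=1: rhs fails.
  j=2: rhs fails.
  j=3: rhs holds; lhs holds on [0,2]. k = 3.

3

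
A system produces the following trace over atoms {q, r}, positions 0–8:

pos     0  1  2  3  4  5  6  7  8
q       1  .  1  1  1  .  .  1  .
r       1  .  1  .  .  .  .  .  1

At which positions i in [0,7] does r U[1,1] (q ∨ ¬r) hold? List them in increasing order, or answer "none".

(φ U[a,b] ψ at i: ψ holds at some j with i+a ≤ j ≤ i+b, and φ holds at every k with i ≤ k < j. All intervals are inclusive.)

0, 2

Evaluate at each i in [0,7]:
  i=0: ✓ (rhs at j=1; lhs holds on [0,0])
  i=1: ✗ (lhs fails at k=1 before rhs at j=2)
  i=2: ✓ (rhs at j=3; lhs holds on [2,2])
  i=3: ✗ (lhs fails at k=3 before rhs at j=4)
  i=4: ✗ (lhs fails at k=4 before rhs at j=5)
  i=5: ✗ (lhs fails at k=5 before rhs at j=6)
  i=6: ✗ (lhs fails at k=6 before rhs at j=7)
  i=7: ✗ (no rhs in [8,8])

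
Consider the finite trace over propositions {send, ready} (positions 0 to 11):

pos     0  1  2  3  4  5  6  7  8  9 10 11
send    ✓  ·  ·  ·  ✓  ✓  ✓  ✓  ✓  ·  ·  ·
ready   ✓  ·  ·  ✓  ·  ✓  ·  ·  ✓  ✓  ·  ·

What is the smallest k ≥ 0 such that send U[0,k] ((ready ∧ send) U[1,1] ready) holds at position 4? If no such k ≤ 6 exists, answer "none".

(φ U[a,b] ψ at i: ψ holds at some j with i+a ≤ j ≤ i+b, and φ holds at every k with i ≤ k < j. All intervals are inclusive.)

4

Need earliest j ≥ 4 with ((ready ∧ send) U[1,1] ready), and send at every k in [4,j-1].
  j=4: rhs fails.
  j=5: rhs fails.
  j=6: rhs fails.
  j=7: rhs fails.
  j=8: rhs holds; lhs holds on [4,7]. k = 4.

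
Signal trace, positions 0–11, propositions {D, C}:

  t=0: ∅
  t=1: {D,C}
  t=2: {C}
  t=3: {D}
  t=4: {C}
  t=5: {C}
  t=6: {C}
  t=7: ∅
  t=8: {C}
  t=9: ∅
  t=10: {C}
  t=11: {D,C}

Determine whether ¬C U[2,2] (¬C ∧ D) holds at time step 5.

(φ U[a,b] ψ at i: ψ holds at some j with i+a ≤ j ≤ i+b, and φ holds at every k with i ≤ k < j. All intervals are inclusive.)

Does not hold

Need some j in [7,7] with (¬C ∧ D), and ¬C at every k in [5,j-1].
  j=7: (¬C ∧ D) false.
No j in the window works → until fails.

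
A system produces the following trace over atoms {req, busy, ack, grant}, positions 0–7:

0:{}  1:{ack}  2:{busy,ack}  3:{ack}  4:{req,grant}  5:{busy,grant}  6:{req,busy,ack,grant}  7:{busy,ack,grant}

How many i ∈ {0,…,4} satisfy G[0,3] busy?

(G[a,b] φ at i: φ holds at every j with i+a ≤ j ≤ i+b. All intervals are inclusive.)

0

Evaluate at each i in [0,4]:
  i=0: ✗ (fails at j=0)
  i=1: ✗ (fails at j=1)
  i=2: ✗ (fails at j=3)
  i=3: ✗ (fails at j=3)
  i=4: ✗ (fails at j=4)
Positions where it holds: {} → 0.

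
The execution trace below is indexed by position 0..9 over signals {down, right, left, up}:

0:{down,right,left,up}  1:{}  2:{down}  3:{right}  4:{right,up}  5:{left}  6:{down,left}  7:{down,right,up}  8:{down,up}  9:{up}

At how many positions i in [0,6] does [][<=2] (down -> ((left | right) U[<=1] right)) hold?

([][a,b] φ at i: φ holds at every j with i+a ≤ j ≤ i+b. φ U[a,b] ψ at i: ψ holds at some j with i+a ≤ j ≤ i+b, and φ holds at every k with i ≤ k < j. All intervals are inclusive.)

3

Evaluate at each i in [0,6]:
  i=0: ✗ (fails at j=2)
  i=1: ✗ (fails at j=2)
  i=2: ✗ (fails at j=2)
  i=3: ✓ (all of [3,5])
  i=4: ✓ (all of [4,6])
  i=5: ✓ (all of [5,7])
  i=6: ✗ (fails at j=8)
Positions where it holds: {3, 4, 5} → 3.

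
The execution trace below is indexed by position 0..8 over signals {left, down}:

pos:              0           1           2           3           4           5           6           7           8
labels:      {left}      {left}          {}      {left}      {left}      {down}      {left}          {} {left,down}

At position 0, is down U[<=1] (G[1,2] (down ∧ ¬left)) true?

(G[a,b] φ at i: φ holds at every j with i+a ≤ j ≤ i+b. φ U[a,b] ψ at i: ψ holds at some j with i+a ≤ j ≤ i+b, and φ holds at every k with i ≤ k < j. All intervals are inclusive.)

False

Need some j in [0,1] with G[1,2] (down ∧ ¬left), and down at every k in [0,j-1].
  j=0: G[1,2] (down ∧ ¬left) — fails at 1.
  j=1: G[1,2] (down ∧ ¬left) — fails at 2.
No j in the window works → until fails.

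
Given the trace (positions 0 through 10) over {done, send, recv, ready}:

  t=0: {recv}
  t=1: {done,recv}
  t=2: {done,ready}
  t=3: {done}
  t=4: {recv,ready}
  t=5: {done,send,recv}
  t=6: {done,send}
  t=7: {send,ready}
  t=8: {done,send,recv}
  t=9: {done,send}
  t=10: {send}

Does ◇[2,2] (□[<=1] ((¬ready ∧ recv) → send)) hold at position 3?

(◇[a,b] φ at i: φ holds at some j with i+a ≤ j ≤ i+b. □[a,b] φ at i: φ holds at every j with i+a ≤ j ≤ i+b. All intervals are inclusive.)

Check □[<=1] ((¬ready ∧ recv) → send) at each j in [5,5]:
  j=5: holds on [5,6]
Found at j=5 → formula holds.

Yes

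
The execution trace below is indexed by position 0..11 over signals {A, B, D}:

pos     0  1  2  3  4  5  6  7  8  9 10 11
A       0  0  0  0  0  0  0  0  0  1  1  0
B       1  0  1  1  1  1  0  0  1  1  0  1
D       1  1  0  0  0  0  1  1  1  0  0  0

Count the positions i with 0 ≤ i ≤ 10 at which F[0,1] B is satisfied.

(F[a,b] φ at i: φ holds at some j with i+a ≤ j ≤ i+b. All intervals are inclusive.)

10

Evaluate at each i in [0,10]:
  i=0: ✓ (witness j=0)
  i=1: ✓ (witness j=2)
  i=2: ✓ (witness j=2)
  i=3: ✓ (witness j=3)
  i=4: ✓ (witness j=4)
  i=5: ✓ (witness j=5)
  i=6: ✗ (none in [6,7])
  i=7: ✓ (witness j=8)
  i=8: ✓ (witness j=8)
  i=9: ✓ (witness j=9)
  i=10: ✓ (witness j=11)
Positions where it holds: {0, 1, 2, 3, 4, 5, 7, 8, 9, 10} → 10.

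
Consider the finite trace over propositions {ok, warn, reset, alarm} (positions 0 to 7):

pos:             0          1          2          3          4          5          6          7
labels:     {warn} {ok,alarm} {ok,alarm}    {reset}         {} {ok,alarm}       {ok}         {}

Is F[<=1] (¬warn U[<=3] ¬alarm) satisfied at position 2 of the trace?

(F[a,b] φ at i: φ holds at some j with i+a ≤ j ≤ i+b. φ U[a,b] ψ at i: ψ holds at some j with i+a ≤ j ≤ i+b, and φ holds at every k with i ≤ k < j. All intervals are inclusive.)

Check (¬warn U[<=3] ¬alarm) at each j in [2,3]:
  j=2: holds
  j=3: holds
Found at j=2 → formula holds.

Yes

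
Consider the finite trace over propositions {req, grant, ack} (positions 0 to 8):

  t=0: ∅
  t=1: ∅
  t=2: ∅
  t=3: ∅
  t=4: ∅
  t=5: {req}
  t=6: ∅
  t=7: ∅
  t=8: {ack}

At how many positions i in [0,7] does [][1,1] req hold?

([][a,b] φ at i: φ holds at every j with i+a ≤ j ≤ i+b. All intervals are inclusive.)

Evaluate at each i in [0,7]:
  i=0: ✗ (fails at j=1)
  i=1: ✗ (fails at j=2)
  i=2: ✗ (fails at j=3)
  i=3: ✗ (fails at j=4)
  i=4: ✓ (all of [5,5])
  i=5: ✗ (fails at j=6)
  i=6: ✗ (fails at j=7)
  i=7: ✗ (fails at j=8)
Positions where it holds: {4} → 1.

1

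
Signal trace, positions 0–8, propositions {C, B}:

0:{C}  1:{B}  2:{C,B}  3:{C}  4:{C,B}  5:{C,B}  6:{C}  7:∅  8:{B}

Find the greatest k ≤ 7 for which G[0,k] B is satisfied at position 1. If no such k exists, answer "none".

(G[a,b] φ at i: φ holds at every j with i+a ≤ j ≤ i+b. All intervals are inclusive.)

1

B must hold from j=1 onward; find where it first fails.
  j=1: holds
  j=2: holds
  j=3: fails
Holds on [1,2], so largest k = 1.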